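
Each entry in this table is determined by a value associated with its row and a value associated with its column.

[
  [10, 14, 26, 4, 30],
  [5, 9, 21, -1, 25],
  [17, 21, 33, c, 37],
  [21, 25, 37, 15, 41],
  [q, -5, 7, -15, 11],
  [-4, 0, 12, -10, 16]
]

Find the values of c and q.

c = 11, q = -9

The difference between any two rows is the same in every column — this is an addition table with the headers hidden.
Row 3 minus row 1 is 21 − 14 = 7, so its entry in column 4 is 4 + 7 = 11.
Row 5 minus row 1 is -5 − 14 = -19, so its entry in column 1 is 10 + (-19) = -9.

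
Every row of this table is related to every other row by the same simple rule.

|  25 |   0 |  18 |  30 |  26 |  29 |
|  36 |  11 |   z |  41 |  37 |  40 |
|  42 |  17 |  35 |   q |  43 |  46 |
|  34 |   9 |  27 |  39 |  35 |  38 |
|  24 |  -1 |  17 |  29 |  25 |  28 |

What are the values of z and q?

The difference between any two rows is the same in every column — this is an addition table with the headers hidden.
Row 2 minus row 1 is 11 − 0 = 11, so its entry in column 3 is 18 + 11 = 29.
Row 3 minus row 1 is 17 − 0 = 17, so its entry in column 4 is 30 + 17 = 47.

z = 29, q = 47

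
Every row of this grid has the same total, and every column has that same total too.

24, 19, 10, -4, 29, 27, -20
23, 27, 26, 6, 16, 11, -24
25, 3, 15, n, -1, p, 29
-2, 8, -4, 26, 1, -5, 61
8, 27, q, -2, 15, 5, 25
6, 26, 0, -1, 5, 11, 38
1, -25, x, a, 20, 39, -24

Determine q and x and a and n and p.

q = 7, x = 31, a = 43, n = 17, p = -3

Rows 1 and 2 both sum to 85, so that's the common total.
Row 5: 8 + 27 − 2 + 15 + 5 + 25 = 78, so its missing entry is 85 − 78 = 7.
Column 3: 10 + 26 + 15 − 4 + 7 + 0 = 54, so its missing entry is 85 − 54 = 31.
Column 6: 27 + 11 − 5 + 5 + 11 + 39 = 88, so its missing entry is 85 − 88 = -3.
Row 3: 25 + 3 + 15 − 1 − 3 + 29 = 68, so its missing entry is 85 − 68 = 17.
Row 7: 1 − 25 + 31 + 20 + 39 − 24 = 42, so its missing entry is 85 − 42 = 43.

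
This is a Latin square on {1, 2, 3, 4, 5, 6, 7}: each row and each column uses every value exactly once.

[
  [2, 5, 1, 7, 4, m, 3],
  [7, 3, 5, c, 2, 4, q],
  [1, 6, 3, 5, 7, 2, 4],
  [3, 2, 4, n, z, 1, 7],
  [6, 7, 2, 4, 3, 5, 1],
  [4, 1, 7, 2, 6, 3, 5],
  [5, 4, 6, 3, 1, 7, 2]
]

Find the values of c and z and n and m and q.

Cell (4,5): column 5 already has {1, 2, 3, 4, 6, 7} → 5.
For row 4, column 4: row 4 already has {1, 2, 3, 4, 5, 7}; that leaves 6.
Cell (1,6): row 1 already has {1, 2, 3, 4, 5, 7} → 6.
For row 2, column 7: column 7 already has {1, 2, 3, 4, 5, 7}; that leaves 6.
For row 2, column 4: row 2 already has {2, 3, 4, 5, 6, 7}; that leaves 1.

c = 1, z = 5, n = 6, m = 6, q = 6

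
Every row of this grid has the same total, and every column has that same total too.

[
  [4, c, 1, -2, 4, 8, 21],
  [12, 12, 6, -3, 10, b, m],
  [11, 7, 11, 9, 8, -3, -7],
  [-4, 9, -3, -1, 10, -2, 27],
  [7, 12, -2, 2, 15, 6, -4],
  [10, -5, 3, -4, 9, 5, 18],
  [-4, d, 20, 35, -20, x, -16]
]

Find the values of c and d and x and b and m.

c = 0, d = 1, x = 20, b = 2, m = -3

Rows 3 and 4 both sum to 36, so that's the common total.
Row 1 has 4 + 1 − 2 + 4 + 8 + 21 = 36; the blank must be 36 − 36 = 0.
Column 2 has 0 + 12 + 7 + 9 + 12 − 5 = 35; the blank must be 36 − 35 = 1.
Row 7 has -4 + 1 + 20 + 35 − 20 − 16 = 16; the blank must be 36 − 16 = 20.
Column 6 has 8 − 3 − 2 + 6 + 5 + 20 = 34; the blank must be 36 − 34 = 2.
Row 2 has 12 + 12 + 6 − 3 + 10 + 2 = 39; the blank must be 36 − 39 = -3.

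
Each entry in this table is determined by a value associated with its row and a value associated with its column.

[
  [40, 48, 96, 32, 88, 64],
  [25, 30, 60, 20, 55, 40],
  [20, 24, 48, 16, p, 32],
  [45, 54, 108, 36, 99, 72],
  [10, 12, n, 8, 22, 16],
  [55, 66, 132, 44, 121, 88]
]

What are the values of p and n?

p = 44, n = 24

Each row is a constant multiple of every other row — this is a multiplication table with the headers hidden.
Row 3 is 16/32 = 1/2 times row 1, so its entry in column 5 is 88 × 1/2 = 44.
Row 5 is 8/32 = 1/4 times row 1, so its entry in column 3 is 96 × 1/4 = 24.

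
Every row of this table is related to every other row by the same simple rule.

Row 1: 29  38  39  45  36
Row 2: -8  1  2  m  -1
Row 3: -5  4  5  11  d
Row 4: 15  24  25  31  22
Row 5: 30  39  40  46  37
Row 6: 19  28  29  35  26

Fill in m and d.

The difference between any two rows is the same in every column — this is an addition table with the headers hidden.
Row 2 minus row 1 is 2 − 39 = -37, so its entry in column 4 is 45 + (-37) = 8.
Row 3 minus row 1 is 5 − 39 = -34, so its entry in column 5 is 36 + (-34) = 2.

m = 8, d = 2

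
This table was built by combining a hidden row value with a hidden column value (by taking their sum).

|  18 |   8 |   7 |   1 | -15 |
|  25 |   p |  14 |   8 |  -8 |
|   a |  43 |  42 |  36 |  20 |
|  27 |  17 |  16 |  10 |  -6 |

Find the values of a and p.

The difference between any two rows is the same in every column — this is an addition table with the headers hidden.
Row 3 minus row 1 is 36 − 1 = 35, so its entry in column 1 is 18 + 35 = 53.
Row 2 minus row 1 is 8 − 1 = 7, so its entry in column 2 is 8 + 7 = 15.

a = 53, p = 15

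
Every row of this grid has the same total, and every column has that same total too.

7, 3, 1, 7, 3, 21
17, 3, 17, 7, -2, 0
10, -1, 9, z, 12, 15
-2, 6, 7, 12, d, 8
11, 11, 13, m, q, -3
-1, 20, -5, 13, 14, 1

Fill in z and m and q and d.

Rows 1 and 2 both sum to 42, so that's the common total.
Row 3 has 10 − 1 + 9 + 12 + 15 = 45; the blank must be 42 − 45 = -3.
Row 4 has -2 + 6 + 7 + 12 + 8 = 31; the blank must be 42 − 31 = 11.
Column 5 has 3 − 2 + 12 + 11 + 14 = 38; the blank must be 42 − 38 = 4.
Row 5 has 11 + 11 + 13 + 4 − 3 = 36; the blank must be 42 − 36 = 6.

z = -3, m = 6, q = 4, d = 11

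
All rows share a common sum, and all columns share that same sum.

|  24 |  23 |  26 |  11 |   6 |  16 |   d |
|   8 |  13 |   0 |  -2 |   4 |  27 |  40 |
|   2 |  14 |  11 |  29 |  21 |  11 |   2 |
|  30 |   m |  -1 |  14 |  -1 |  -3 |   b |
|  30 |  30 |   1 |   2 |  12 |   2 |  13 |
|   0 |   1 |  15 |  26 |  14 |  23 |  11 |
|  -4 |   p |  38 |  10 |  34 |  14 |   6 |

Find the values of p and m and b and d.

p = -8, m = 17, b = 34, d = -16

Rows 2 and 3 both sum to 90, so that's the common total.
The known cells in row 7 total 98, leaving 90 − 98 = -8 for the blank.
The known cells in column 2 total 73, leaving 90 − 73 = 17 for the blank.
The known cells in row 1 total 106, leaving 90 − 106 = -16 for the blank.
The known cells in row 4 total 56, leaving 90 − 56 = 34 for the blank.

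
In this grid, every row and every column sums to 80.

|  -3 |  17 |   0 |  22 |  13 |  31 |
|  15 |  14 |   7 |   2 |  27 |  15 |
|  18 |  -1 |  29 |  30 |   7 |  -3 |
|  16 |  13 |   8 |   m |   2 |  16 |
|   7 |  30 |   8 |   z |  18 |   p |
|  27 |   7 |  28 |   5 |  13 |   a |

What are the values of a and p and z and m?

a = 0, p = 21, z = -4, m = 25

Row 6: 27 + 7 + 28 + 5 + 13 = 80, so its missing entry is 80 − 80 = 0.
Column 6: 31 + 15 − 3 + 16 + 0 = 59, so its missing entry is 80 − 59 = 21.
Row 4: 16 + 13 + 8 + 2 + 16 = 55, so its missing entry is 80 − 55 = 25.
Row 5: 7 + 30 + 8 + 18 + 21 = 84, so its missing entry is 80 − 84 = -4.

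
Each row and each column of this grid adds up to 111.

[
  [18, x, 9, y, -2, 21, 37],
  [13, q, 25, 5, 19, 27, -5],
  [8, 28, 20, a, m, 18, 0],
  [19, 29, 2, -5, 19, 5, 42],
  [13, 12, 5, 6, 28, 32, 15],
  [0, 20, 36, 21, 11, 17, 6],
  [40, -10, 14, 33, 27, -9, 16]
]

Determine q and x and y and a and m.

q = 27, x = 5, y = 23, a = 28, m = 9

Column 5: -2 + 19 + 19 + 28 + 11 + 27 = 102, so its missing entry is 111 − 102 = 9.
Row 2: 13 + 25 + 5 + 19 + 27 − 5 = 84, so its missing entry is 111 − 84 = 27.
Column 2: 27 + 28 + 29 + 12 + 20 − 10 = 106, so its missing entry is 111 − 106 = 5.
Row 1: 18 + 5 + 9 − 2 + 21 + 37 = 88, so its missing entry is 111 − 88 = 23.
Row 3: 8 + 28 + 20 + 9 + 18 + 0 = 83, so its missing entry is 111 − 83 = 28.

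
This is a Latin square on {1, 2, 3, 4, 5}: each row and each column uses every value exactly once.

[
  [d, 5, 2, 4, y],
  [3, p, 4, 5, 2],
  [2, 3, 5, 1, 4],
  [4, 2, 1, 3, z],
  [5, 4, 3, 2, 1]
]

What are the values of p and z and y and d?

p = 1, z = 5, y = 3, d = 1

At (row 2, col 2): row 2 already has {2, 3, 4, 5}, so the value is 1.
For row 4, column 5: row 4 already has {1, 2, 3, 4}; that leaves 5.
For row 1, column 5: column 5 already has {1, 2, 4, 5}; that leaves 3.
At (row 1, col 1): row 1 already has {2, 3, 4, 5}, so the value is 1.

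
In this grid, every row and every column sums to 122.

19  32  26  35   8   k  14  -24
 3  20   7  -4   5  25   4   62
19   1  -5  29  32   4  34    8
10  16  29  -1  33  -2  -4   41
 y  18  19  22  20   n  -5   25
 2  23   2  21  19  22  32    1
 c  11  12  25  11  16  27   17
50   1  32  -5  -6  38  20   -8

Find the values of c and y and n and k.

c = 3, y = 16, n = 7, k = 12

Row 1: 19 + 32 + 26 + 35 + 8 + 14 − 24 = 110, so its missing entry is 122 − 110 = 12.
Column 6: 12 + 25 + 4 − 2 + 22 + 16 + 38 = 115, so its missing entry is 122 − 115 = 7.
Row 5: 18 + 19 + 22 + 20 + 7 − 5 + 25 = 106, so its missing entry is 122 − 106 = 16.
Row 7: 11 + 12 + 25 + 11 + 16 + 27 + 17 = 119, so its missing entry is 122 − 119 = 3.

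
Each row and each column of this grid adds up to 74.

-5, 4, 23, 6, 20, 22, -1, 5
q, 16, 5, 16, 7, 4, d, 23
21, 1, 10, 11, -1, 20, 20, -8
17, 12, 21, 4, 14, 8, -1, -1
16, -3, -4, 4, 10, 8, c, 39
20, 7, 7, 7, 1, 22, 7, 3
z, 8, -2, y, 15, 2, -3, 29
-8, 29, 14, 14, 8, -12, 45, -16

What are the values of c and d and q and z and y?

c = 4, d = 3, q = 0, z = 13, y = 12

The known cells in row 5 total 70, leaving 74 − 70 = 4 for the blank.
The known cells in column 7 total 71, leaving 74 − 71 = 3 for the blank.
The known cells in row 2 total 74, leaving 74 − 74 = 0 for the blank.
The known cells in column 1 total 61, leaving 74 − 61 = 13 for the blank.
The known cells in row 7 total 62, leaving 74 − 62 = 12 for the blank.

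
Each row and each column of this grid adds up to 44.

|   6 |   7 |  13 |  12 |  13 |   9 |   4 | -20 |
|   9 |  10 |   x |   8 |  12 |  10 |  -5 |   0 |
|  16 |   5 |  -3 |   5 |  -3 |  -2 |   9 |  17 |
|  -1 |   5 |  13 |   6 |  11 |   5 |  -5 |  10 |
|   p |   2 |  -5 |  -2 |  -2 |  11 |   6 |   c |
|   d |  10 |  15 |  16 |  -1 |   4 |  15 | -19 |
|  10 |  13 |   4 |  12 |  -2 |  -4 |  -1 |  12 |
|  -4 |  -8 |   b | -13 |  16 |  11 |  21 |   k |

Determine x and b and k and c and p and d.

Row 2: 9 + 10 + 8 + 12 + 10 − 5 + 0 = 44, so its missing entry is 44 − 44 = 0.
Row 6: 10 + 15 + 16 − 1 + 4 + 15 − 19 = 40, so its missing entry is 44 − 40 = 4.
Column 1: 6 + 9 + 16 − 1 + 4 + 10 − 4 = 40, so its missing entry is 44 − 40 = 4.
Column 3: 13 + 0 − 3 + 13 − 5 + 15 + 4 = 37, so its missing entry is 44 − 37 = 7.
Row 8: -4 − 8 + 7 − 13 + 16 + 11 + 21 = 30, so its missing entry is 44 − 30 = 14.
Row 5: 4 + 2 − 5 − 2 − 2 + 11 + 6 = 14, so its missing entry is 44 − 14 = 30.

x = 0, b = 7, k = 14, c = 30, p = 4, d = 4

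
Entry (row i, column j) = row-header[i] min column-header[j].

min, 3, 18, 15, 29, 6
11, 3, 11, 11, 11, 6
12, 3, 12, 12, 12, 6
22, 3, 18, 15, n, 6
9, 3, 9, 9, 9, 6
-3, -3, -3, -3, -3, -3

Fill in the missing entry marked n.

22

min(22, 29) = 22.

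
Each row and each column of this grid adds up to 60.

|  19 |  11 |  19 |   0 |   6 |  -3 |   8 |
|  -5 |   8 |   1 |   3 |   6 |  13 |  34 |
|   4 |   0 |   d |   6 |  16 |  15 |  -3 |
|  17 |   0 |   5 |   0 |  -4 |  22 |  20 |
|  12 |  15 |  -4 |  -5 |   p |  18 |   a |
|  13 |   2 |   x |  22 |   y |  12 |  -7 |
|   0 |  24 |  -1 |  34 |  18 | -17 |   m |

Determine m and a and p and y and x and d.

m = 2, a = 6, p = 18, y = 0, x = 18, d = 22

Row 3 has 4 + 0 + 6 + 16 + 15 − 3 = 38; the blank must be 60 − 38 = 22.
Row 7 has 0 + 24 − 1 + 34 + 18 − 17 = 58; the blank must be 60 − 58 = 2.
Column 7 has 8 + 34 − 3 + 20 − 7 + 2 = 54; the blank must be 60 − 54 = 6.
Row 5 has 12 + 15 − 4 − 5 + 18 + 6 = 42; the blank must be 60 − 42 = 18.
Column 5 has 6 + 6 + 16 − 4 + 18 + 18 = 60; the blank must be 60 − 60 = 0.
Row 6 has 13 + 2 + 22 + 0 + 12 − 7 = 42; the blank must be 60 − 42 = 18.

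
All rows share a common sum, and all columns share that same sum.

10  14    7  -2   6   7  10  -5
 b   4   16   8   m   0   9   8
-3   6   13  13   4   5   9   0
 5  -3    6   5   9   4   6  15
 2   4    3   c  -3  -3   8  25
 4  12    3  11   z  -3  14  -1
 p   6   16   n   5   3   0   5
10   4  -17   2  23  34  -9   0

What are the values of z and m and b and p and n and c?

z = 7, m = -4, b = 6, p = 13, n = -1, c = 11

Rows 1 and 3 both sum to 47, so that's the common total.
Row 5: 2 + 4 + 3 − 3 − 3 + 8 + 25 = 36, so its missing entry is 47 − 36 = 11.
Row 6: 4 + 12 + 3 + 11 − 3 + 14 − 1 = 40, so its missing entry is 47 − 40 = 7.
Column 5: 6 + 4 + 9 − 3 + 7 + 5 + 23 = 51, so its missing entry is 47 − 51 = -4.
Row 2: 4 + 16 + 8 − 4 + 0 + 9 + 8 = 41, so its missing entry is 47 − 41 = 6.
Column 1: 10 + 6 − 3 + 5 + 2 + 4 + 10 = 34, so its missing entry is 47 − 34 = 13.
Row 7: 13 + 6 + 16 + 5 + 3 + 0 + 5 = 48, so its missing entry is 47 − 48 = -1.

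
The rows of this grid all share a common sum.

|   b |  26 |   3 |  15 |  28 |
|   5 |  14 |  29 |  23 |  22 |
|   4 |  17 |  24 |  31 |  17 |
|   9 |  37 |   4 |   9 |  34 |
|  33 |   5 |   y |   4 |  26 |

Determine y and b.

y = 25, b = 21

Rows 3 and 4 both add up to 93, so every row sums to 93.
Row 5: 33 + 5 + 4 + 26 = 68, so the missing entry is 93 − 68 = 25.
Row 1: 26 + 3 + 15 + 28 = 72, so the missing entry is 93 − 72 = 21.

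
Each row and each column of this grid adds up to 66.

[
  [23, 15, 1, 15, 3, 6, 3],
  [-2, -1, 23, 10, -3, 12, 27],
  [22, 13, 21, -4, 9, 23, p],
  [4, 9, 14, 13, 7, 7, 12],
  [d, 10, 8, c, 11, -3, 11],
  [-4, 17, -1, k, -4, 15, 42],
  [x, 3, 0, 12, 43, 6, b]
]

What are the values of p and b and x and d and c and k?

p = -18, b = -11, x = 13, d = 10, c = 19, k = 1

Row 6 has -4 + 17 − 1 − 4 + 15 + 42 = 65; the blank must be 66 − 65 = 1.
Column 4 has 15 + 10 − 4 + 13 + 1 + 12 = 47; the blank must be 66 − 47 = 19.
Row 5 has 10 + 8 + 19 + 11 − 3 + 11 = 56; the blank must be 66 − 56 = 10.
Row 3 has 22 + 13 + 21 − 4 + 9 + 23 = 84; the blank must be 66 − 84 = -18.
Column 1 has 23 − 2 + 22 + 4 + 10 − 4 = 53; the blank must be 66 − 53 = 13.
Row 7 has 13 + 3 + 0 + 12 + 43 + 6 = 77; the blank must be 66 − 77 = -11.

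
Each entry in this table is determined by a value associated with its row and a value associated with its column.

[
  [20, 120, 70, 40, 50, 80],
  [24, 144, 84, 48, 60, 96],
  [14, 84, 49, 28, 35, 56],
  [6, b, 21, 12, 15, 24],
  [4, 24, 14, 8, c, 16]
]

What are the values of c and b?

Each row is a constant multiple of every other row — this is a multiplication table with the headers hidden.
Row 5 is 14/70 = 1/5 times row 1, so its entry in column 5 is 50 × 1/5 = 10.
Row 4 is 21/70 = 3/10 times row 1, so its entry in column 2 is 120 × 3/10 = 36.

c = 10, b = 36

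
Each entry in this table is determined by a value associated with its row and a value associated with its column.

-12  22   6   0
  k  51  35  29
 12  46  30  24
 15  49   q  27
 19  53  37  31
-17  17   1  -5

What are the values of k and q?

The difference between any two rows is the same in every column — this is an addition table with the headers hidden.
Row 2 minus row 1 is 51 − 22 = 29, so its entry in column 1 is -12 + 29 = 17.
Row 4 minus row 1 is 49 − 22 = 27, so its entry in column 3 is 6 + 27 = 33.

k = 17, q = 33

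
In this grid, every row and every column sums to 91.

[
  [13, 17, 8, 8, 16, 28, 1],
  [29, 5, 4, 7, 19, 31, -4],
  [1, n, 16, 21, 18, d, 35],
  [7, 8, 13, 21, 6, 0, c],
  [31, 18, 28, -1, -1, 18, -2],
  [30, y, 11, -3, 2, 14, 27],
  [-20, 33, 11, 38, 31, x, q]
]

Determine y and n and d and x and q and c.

Row 6 has 30 + 11 − 3 + 2 + 14 + 27 = 81; the blank must be 91 − 81 = 10.
Column 2 has 17 + 5 + 8 + 18 + 10 + 33 = 91; the blank must be 91 − 91 = 0.
Row 4 has 7 + 8 + 13 + 21 + 6 + 0 = 55; the blank must be 91 − 55 = 36.
Column 7 has 1 − 4 + 35 + 36 − 2 + 27 = 93; the blank must be 91 − 93 = -2.
Row 7 has -20 + 33 + 11 + 38 + 31 − 2 = 91; the blank must be 91 − 91 = 0.
Row 3 has 1 + 0 + 16 + 21 + 18 + 35 = 91; the blank must be 91 − 91 = 0.

y = 10, n = 0, d = 0, x = 0, q = -2, c = 36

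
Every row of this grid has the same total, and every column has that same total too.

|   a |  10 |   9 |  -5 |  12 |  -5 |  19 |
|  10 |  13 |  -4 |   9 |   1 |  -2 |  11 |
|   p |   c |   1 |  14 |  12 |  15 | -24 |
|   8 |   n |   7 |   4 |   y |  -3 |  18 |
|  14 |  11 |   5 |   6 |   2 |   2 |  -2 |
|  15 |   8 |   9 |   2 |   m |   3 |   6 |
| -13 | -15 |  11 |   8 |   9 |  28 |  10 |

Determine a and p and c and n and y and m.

a = -2, p = 6, c = 14, n = -3, y = 7, m = -5

Rows 2 and 5 both sum to 38, so that's the common total.
The known cells in row 1 total 40, leaving 38 − 40 = -2 for the blank.
The known cells in row 6 total 43, leaving 38 − 43 = -5 for the blank.
The known cells in column 5 total 31, leaving 38 − 31 = 7 for the blank.
The known cells in row 4 total 41, leaving 38 − 41 = -3 for the blank.
The known cells in column 2 total 24, leaving 38 − 24 = 14 for the blank.
The known cells in row 3 total 32, leaving 38 − 32 = 6 for the blank.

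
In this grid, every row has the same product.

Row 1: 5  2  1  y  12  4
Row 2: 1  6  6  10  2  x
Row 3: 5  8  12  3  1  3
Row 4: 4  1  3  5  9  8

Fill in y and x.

Rows 3 and 4 each multiply to 4320, so every row has product 4320.
Row 1: 5×2×1×12×4 = 480, so the missing entry is 4320 ÷ 480 = 9.
Row 2: 1×6×6×10×2 = 720, so the missing entry is 4320 ÷ 720 = 6.

y = 9, x = 6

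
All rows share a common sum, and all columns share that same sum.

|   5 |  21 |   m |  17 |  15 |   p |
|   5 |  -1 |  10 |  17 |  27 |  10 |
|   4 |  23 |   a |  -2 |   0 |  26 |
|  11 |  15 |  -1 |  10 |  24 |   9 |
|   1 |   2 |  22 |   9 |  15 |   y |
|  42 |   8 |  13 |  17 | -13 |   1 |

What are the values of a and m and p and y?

Rows 2 and 4 both sum to 68, so that's the common total.
The known cells in row 5 total 49, leaving 68 − 49 = 19 for the blank.
The known cells in column 6 total 65, leaving 68 − 65 = 3 for the blank.
The known cells in row 1 total 61, leaving 68 − 61 = 7 for the blank.
The known cells in row 3 total 51, leaving 68 − 51 = 17 for the blank.

a = 17, m = 7, p = 3, y = 19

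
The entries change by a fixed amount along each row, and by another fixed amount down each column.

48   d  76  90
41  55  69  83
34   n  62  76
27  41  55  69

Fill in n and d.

Along each row the entries change by 14 per step; down each column they change by -7.
Row 3: from 34 at column 1, stepping by 14 to column 2 gives 48.
Row 1: from 48 at column 1, stepping by 14 to column 2 gives 62.

n = 48, d = 62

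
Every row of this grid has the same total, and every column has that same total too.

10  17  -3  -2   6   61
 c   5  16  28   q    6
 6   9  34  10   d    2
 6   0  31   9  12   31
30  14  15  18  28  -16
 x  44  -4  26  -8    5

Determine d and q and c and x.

d = 28, q = 23, c = 11, x = 26

Rows 1 and 4 both sum to 89, so that's the common total.
Row 3 has 6 + 9 + 34 + 10 + 2 = 61; the blank must be 89 − 61 = 28.
Row 6 has 44 − 4 + 26 − 8 + 5 = 63; the blank must be 89 − 63 = 26.
Column 1 has 10 + 6 + 6 + 30 + 26 = 78; the blank must be 89 − 78 = 11.
Row 2 has 11 + 5 + 16 + 28 + 6 = 66; the blank must be 89 − 66 = 23.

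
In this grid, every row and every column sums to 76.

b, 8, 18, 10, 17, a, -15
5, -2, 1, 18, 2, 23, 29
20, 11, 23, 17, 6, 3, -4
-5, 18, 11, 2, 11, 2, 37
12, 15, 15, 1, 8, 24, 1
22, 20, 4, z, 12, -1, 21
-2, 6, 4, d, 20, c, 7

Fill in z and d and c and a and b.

z = -2, d = 30, c = 11, a = 14, b = 24

Column 1: 5 + 20 − 5 + 12 + 22 − 2 = 52, so its missing entry is 76 − 52 = 24.
Row 1: 24 + 8 + 18 + 10 + 17 − 15 = 62, so its missing entry is 76 − 62 = 14.
Column 6: 14 + 23 + 3 + 2 + 24 − 1 = 65, so its missing entry is 76 − 65 = 11.
Row 6: 22 + 20 + 4 + 12 − 1 + 21 = 78, so its missing entry is 76 − 78 = -2.
Row 7: -2 + 6 + 4 + 20 + 11 + 7 = 46, so its missing entry is 76 − 46 = 30.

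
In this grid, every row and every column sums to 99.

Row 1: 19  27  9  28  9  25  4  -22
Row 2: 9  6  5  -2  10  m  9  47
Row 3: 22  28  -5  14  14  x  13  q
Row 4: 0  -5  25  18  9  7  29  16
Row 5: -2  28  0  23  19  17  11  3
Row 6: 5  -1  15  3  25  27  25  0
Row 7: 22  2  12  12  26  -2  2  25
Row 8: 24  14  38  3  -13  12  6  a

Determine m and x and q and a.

m = 15, x = -2, q = 15, a = 15

Row 8: 24 + 14 + 38 + 3 − 13 + 12 + 6 = 84, so its missing entry is 99 − 84 = 15.
Column 8: -22 + 47 + 16 + 3 + 0 + 25 + 15 = 84, so its missing entry is 99 − 84 = 15.
Row 3: 22 + 28 − 5 + 14 + 14 + 13 + 15 = 101, so its missing entry is 99 − 101 = -2.
Row 2: 9 + 6 + 5 − 2 + 10 + 9 + 47 = 84, so its missing entry is 99 − 84 = 15.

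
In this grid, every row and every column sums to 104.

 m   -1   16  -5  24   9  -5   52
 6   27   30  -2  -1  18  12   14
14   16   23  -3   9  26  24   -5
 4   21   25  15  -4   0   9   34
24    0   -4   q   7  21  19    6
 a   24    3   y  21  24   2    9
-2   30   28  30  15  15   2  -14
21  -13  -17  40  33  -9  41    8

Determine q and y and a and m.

q = 31, y = -2, a = 23, m = 14

The known cells in row 1 total 90, leaving 104 − 90 = 14 for the blank.
The known cells in column 1 total 81, leaving 104 − 81 = 23 for the blank.
The known cells in row 6 total 106, leaving 104 − 106 = -2 for the blank.
The known cells in row 5 total 73, leaving 104 − 73 = 31 for the blank.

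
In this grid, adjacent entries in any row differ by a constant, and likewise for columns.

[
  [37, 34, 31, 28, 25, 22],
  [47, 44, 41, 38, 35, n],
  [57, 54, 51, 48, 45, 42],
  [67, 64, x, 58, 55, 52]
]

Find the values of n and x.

n = 32, x = 61

Along each row the entries change by -3 per step; down each column they change by 10.
Row 2: from 47 at column 1, stepping by -3 to column 6 gives 32.
Row 4: from 67 at column 1, stepping by -3 to column 3 gives 61.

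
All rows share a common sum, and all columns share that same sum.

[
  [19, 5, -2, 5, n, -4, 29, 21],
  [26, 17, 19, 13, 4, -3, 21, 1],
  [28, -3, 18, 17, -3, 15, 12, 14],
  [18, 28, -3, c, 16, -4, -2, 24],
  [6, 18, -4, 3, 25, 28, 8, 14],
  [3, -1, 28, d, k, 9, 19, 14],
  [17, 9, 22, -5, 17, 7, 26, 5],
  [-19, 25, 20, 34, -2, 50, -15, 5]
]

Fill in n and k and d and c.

Rows 2 and 3 both sum to 98, so that's the common total.
Row 4: 18 + 28 − 3 + 16 − 4 − 2 + 24 = 77, so its missing entry is 98 − 77 = 21.
Column 4: 5 + 13 + 17 + 21 + 3 − 5 + 34 = 88, so its missing entry is 98 − 88 = 10.
Row 6: 3 − 1 + 28 + 10 + 9 + 19 + 14 = 82, so its missing entry is 98 − 82 = 16.
Row 1: 19 + 5 − 2 + 5 − 4 + 29 + 21 = 73, so its missing entry is 98 − 73 = 25.

n = 25, k = 16, d = 10, c = 21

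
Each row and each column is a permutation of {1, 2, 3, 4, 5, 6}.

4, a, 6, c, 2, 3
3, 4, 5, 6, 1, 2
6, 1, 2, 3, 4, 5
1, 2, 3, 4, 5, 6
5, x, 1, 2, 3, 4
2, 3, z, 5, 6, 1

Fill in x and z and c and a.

x = 6, z = 4, c = 1, a = 5

For row 1, column 4: column 4 already has {2, 3, 4, 5, 6}; that leaves 1.
At (row 1, col 2): row 1 already has {1, 2, 3, 4, 6}, so the value is 5.
At (row 5, col 2): row 5 already has {1, 2, 3, 4, 5}, so the value is 6.
For row 6, column 3: row 6 already has {1, 2, 3, 5, 6}; that leaves 4.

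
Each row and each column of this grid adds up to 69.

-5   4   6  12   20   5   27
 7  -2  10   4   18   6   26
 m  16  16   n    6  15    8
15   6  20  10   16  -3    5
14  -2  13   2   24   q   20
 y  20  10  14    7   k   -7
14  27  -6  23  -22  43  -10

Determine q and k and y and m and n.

q = -2, k = 5, y = 20, m = 4, n = 4

Column 4 has 12 + 4 + 10 + 2 + 14 + 23 = 65; the blank must be 69 − 65 = 4.
Row 3 has 16 + 16 + 4 + 6 + 15 + 8 = 65; the blank must be 69 − 65 = 4.
Row 5 has 14 − 2 + 13 + 2 + 24 + 20 = 71; the blank must be 69 − 71 = -2.
Column 6 has 5 + 6 + 15 − 3 − 2 + 43 = 64; the blank must be 69 − 64 = 5.
Row 6 has 20 + 10 + 14 + 7 + 5 − 7 = 49; the blank must be 69 − 49 = 20.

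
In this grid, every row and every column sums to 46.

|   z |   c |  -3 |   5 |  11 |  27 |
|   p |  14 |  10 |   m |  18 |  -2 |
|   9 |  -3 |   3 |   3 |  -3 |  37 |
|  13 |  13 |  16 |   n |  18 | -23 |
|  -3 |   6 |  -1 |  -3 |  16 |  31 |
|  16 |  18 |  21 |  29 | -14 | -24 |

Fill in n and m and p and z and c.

n = 9, m = 3, p = 3, z = 8, c = -2

Column 2: 14 − 3 + 13 + 6 + 18 = 48, so its missing entry is 46 − 48 = -2.
Row 1: -2 − 3 + 5 + 11 + 27 = 38, so its missing entry is 46 − 38 = 8.
Row 4: 13 + 13 + 16 + 18 − 23 = 37, so its missing entry is 46 − 37 = 9.
Column 1: 8 + 9 + 13 − 3 + 16 = 43, so its missing entry is 46 − 43 = 3.
Row 2: 3 + 14 + 10 + 18 − 2 = 43, so its missing entry is 46 − 43 = 3.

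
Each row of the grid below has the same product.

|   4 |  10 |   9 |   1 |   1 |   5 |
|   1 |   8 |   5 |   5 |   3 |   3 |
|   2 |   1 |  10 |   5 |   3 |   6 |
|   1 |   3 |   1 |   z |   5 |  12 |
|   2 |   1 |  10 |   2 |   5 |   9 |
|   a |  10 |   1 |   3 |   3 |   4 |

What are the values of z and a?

z = 10, a = 5

Rows 1 and 2 each multiply to 1800, so every row has product 1800.
Row 4: 1×3×1×5×12 = 180, so the missing entry is 1800 ÷ 180 = 10.
Row 6: 10×1×3×3×4 = 360, so the missing entry is 1800 ÷ 360 = 5.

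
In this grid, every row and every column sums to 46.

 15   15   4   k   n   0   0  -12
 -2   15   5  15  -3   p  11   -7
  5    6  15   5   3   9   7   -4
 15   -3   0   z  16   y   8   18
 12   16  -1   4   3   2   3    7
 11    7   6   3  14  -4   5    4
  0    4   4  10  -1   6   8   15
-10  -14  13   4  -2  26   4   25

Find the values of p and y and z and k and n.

Column 5 has -3 + 3 + 16 + 3 + 14 − 1 − 2 = 30; the blank must be 46 − 30 = 16.
Row 2 has -2 + 15 + 5 + 15 − 3 + 11 − 7 = 34; the blank must be 46 − 34 = 12.
Row 1 has 15 + 15 + 4 + 16 + 0 + 0 − 12 = 38; the blank must be 46 − 38 = 8.
Column 4 has 8 + 15 + 5 + 4 + 3 + 10 + 4 = 49; the blank must be 46 − 49 = -3.
Row 4 has 15 − 3 + 0 − 3 + 16 + 8 + 18 = 51; the blank must be 46 − 51 = -5.

p = 12, y = -5, z = -3, k = 8, n = 16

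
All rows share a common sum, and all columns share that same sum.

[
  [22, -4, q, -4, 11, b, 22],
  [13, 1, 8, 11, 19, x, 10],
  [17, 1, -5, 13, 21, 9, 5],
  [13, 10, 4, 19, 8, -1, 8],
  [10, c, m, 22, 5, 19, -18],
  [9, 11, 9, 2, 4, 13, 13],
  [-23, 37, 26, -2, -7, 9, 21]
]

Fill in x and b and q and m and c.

x = -1, b = 13, q = 1, m = 18, c = 5

Rows 3 and 4 both sum to 61, so that's the common total.
The known cells in row 2 total 62, leaving 61 − 62 = -1 for the blank.
The known cells in column 6 total 48, leaving 61 − 48 = 13 for the blank.
The known cells in row 1 total 60, leaving 61 − 60 = 1 for the blank.
The known cells in column 3 total 43, leaving 61 − 43 = 18 for the blank.
The known cells in row 5 total 56, leaving 61 − 56 = 5 for the blank.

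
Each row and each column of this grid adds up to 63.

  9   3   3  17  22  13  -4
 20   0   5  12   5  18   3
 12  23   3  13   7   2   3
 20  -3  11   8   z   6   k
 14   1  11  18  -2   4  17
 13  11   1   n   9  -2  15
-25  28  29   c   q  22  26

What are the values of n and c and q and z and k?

Column 7: -4 + 3 + 3 + 17 + 15 + 26 = 60, so its missing entry is 63 − 60 = 3.
Row 4: 20 − 3 + 11 + 8 + 6 + 3 = 45, so its missing entry is 63 − 45 = 18.
Column 5: 22 + 5 + 7 + 18 − 2 + 9 = 59, so its missing entry is 63 − 59 = 4.
Row 6: 13 + 11 + 1 + 9 − 2 + 15 = 47, so its missing entry is 63 − 47 = 16.
Row 7: -25 + 28 + 29 + 4 + 22 + 26 = 84, so its missing entry is 63 − 84 = -21.

n = 16, c = -21, q = 4, z = 18, k = 3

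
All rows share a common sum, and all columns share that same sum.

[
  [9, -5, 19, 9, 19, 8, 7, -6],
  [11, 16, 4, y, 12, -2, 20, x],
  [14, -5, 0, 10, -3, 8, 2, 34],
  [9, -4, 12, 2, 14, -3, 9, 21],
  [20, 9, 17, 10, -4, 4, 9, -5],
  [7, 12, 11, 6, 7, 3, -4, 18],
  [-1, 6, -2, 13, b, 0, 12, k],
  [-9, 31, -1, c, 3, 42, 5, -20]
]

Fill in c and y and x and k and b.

c = 9, y = 1, x = -2, k = 20, b = 12

Rows 1 and 3 both sum to 60, so that's the common total.
The known cells in column 5 total 48, leaving 60 − 48 = 12 for the blank.
The known cells in row 8 total 51, leaving 60 − 51 = 9 for the blank.
The known cells in row 7 total 40, leaving 60 − 40 = 20 for the blank.
The known cells in column 8 total 62, leaving 60 − 62 = -2 for the blank.
The known cells in row 2 total 59, leaving 60 − 59 = 1 for the blank.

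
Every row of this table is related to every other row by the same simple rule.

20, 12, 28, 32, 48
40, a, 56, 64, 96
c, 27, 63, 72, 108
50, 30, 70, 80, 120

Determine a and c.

Each row is a constant multiple of every other row — this is a multiplication table with the headers hidden.
Row 2 is 64/32 = 2/1 times row 1, so its entry in column 2 is 12 × 2/1 = 24.
Row 3 is 72/32 = 9/4 times row 1, so its entry in column 1 is 20 × 9/4 = 45.

a = 24, c = 45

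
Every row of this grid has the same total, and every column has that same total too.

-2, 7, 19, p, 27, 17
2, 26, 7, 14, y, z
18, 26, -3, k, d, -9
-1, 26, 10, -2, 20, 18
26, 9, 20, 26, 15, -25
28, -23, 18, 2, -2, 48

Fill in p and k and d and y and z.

Rows 4 and 5 both sum to 71, so that's the common total.
Column 6 has 17 − 9 + 18 − 25 + 48 = 49; the blank must be 71 − 49 = 22.
Row 1 has -2 + 7 + 19 + 27 + 17 = 68; the blank must be 71 − 68 = 3.
Row 2 has 2 + 26 + 7 + 14 + 22 = 71; the blank must be 71 − 71 = 0.
Column 5 has 27 + 0 + 20 + 15 − 2 = 60; the blank must be 71 − 60 = 11.
Row 3 has 18 + 26 − 3 + 11 − 9 = 43; the blank must be 71 − 43 = 28.

p = 3, k = 28, d = 11, y = 0, z = 22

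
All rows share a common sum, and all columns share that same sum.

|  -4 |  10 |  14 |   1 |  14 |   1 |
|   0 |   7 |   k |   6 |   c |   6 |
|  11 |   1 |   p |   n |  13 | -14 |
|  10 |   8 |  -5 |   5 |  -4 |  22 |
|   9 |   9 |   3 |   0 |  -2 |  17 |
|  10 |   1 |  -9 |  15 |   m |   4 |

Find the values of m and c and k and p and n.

Rows 1 and 4 both sum to 36, so that's the common total.
Row 6: 10 + 1 − 9 + 15 + 4 = 21, so its missing entry is 36 − 21 = 15.
Column 5: 14 + 13 − 4 − 2 + 15 = 36, so its missing entry is 36 − 36 = 0.
Row 2: 0 + 7 + 6 + 0 + 6 = 19, so its missing entry is 36 − 19 = 17.
Column 4: 1 + 6 + 5 + 0 + 15 = 27, so its missing entry is 36 − 27 = 9.
Row 3: 11 + 1 + 9 + 13 − 14 = 20, so its missing entry is 36 − 20 = 16.

m = 15, c = 0, k = 17, p = 16, n = 9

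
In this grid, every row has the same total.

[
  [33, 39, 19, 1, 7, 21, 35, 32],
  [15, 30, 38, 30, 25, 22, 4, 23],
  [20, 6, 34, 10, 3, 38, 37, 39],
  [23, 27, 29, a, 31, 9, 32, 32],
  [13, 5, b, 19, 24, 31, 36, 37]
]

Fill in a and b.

Row 1 sums to 187 and so does row 2; that's the common total.
In row 4 the known cells total 183, leaving 187 − 183 = 4.
In row 5 the known cells total 165, leaving 187 − 165 = 22.

a = 4, b = 22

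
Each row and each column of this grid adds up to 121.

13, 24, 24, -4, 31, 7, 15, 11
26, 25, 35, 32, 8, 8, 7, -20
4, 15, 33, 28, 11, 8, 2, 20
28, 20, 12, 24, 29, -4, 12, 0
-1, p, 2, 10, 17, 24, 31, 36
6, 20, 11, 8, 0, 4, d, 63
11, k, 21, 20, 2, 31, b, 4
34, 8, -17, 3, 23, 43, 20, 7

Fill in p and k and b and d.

Row 5: -1 + 2 + 10 + 17 + 24 + 31 + 36 = 119, so its missing entry is 121 − 119 = 2.
Column 2: 24 + 25 + 15 + 20 + 2 + 20 + 8 = 114, so its missing entry is 121 − 114 = 7.
Row 7: 11 + 7 + 21 + 20 + 2 + 31 + 4 = 96, so its missing entry is 121 − 96 = 25.
Row 6: 6 + 20 + 11 + 8 + 0 + 4 + 63 = 112, so its missing entry is 121 − 112 = 9.

p = 2, k = 7, b = 25, d = 9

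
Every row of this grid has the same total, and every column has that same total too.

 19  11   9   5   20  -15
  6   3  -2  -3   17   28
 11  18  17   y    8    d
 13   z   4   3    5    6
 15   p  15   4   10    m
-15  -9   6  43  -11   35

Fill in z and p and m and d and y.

z = 18, p = 8, m = -3, d = -2, y = -3

Rows 1 and 2 both sum to 49, so that's the common total.
Row 4 has 13 + 4 + 3 + 5 + 6 = 31; the blank must be 49 − 31 = 18.
Column 4 has 5 − 3 + 3 + 4 + 43 = 52; the blank must be 49 − 52 = -3.
Row 3 has 11 + 18 + 17 − 3 + 8 = 51; the blank must be 49 − 51 = -2.
Column 6 has -15 + 28 − 2 + 6 + 35 = 52; the blank must be 49 − 52 = -3.
Row 5 has 15 + 15 + 4 + 10 − 3 = 41; the blank must be 49 − 41 = 8.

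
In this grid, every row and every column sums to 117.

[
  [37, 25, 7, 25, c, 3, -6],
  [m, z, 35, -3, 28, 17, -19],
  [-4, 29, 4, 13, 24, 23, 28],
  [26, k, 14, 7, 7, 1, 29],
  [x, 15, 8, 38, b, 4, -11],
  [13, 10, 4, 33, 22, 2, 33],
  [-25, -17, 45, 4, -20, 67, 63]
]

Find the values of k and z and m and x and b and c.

The known cells in row 1 total 91, leaving 117 − 91 = 26 for the blank.
The known cells in column 5 total 87, leaving 117 − 87 = 30 for the blank.
The known cells in row 5 total 84, leaving 117 − 84 = 33 for the blank.
The known cells in row 4 total 84, leaving 117 − 84 = 33 for the blank.
The known cells in column 2 total 95, leaving 117 − 95 = 22 for the blank.
The known cells in row 2 total 80, leaving 117 − 80 = 37 for the blank.

k = 33, z = 22, m = 37, x = 33, b = 30, c = 26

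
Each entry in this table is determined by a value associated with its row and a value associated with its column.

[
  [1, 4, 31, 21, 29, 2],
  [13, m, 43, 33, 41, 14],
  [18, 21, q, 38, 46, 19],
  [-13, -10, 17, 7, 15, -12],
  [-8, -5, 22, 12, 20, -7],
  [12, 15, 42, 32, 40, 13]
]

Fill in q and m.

q = 48, m = 16

The difference between any two rows is the same in every column — this is an addition table with the headers hidden.
Row 3 minus row 1 is 38 − 21 = 17, so its entry in column 3 is 31 + 17 = 48.
Row 2 minus row 1 is 33 − 21 = 12, so its entry in column 2 is 4 + 12 = 16.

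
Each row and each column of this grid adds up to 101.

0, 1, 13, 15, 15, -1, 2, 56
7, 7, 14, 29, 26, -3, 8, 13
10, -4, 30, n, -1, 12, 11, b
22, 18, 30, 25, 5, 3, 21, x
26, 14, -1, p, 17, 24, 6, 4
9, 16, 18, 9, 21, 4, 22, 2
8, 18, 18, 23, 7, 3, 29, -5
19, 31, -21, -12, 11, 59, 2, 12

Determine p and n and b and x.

Row 4: 22 + 18 + 30 + 25 + 5 + 3 + 21 = 124, so its missing entry is 101 − 124 = -23.
Column 8: 56 + 13 − 23 + 4 + 2 − 5 + 12 = 59, so its missing entry is 101 − 59 = 42.
Row 3: 10 − 4 + 30 − 1 + 12 + 11 + 42 = 100, so its missing entry is 101 − 100 = 1.
Row 5: 26 + 14 − 1 + 17 + 24 + 6 + 4 = 90, so its missing entry is 101 − 90 = 11.

p = 11, n = 1, b = 42, x = -23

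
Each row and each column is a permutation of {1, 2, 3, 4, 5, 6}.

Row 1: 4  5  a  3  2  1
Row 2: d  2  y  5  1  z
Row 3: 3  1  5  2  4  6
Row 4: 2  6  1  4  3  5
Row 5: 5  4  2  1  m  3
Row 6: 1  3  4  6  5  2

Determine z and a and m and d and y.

For row 5, column 5: row 5 already has {1, 2, 3, 4, 5}; that leaves 6.
Cell (2,6): column 6 already has {1, 2, 3, 5, 6} → 4.
At (row 1, col 3): row 1 already has {1, 2, 3, 4, 5}, so the value is 6.
For row 2, column 3: column 3 already has {1, 2, 4, 5, 6}; that leaves 3.
For row 2, column 1: row 2 already has {1, 2, 3, 4, 5}; that leaves 6.

z = 4, a = 6, m = 6, d = 6, y = 3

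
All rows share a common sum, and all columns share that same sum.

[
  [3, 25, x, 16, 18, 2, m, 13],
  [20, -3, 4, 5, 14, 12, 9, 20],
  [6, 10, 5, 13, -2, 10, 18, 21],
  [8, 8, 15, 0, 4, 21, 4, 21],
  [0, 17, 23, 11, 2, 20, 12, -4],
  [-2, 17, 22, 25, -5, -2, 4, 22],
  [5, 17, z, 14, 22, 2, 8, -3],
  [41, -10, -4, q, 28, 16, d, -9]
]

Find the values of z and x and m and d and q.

Rows 2 and 3 both sum to 81, so that's the common total.
Row 7: 5 + 17 + 14 + 22 + 2 + 8 − 3 = 65, so its missing entry is 81 − 65 = 16.
Column 4: 16 + 5 + 13 + 0 + 11 + 25 + 14 = 84, so its missing entry is 81 − 84 = -3.
Column 3: 4 + 5 + 15 + 23 + 22 + 16 − 4 = 81, so its missing entry is 81 − 81 = 0.
Row 1: 3 + 25 + 0 + 16 + 18 + 2 + 13 = 77, so its missing entry is 81 − 77 = 4.
Row 8: 41 − 10 − 4 − 3 + 28 + 16 − 9 = 59, so its missing entry is 81 − 59 = 22.

z = 16, x = 0, m = 4, d = 22, q = -3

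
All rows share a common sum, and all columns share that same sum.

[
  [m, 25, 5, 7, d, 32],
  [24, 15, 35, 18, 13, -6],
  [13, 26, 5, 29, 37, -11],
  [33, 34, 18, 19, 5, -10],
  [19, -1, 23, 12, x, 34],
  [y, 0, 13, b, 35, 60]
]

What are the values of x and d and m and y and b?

x = 12, d = -3, m = 33, y = -23, b = 14

Rows 2 and 3 both sum to 99, so that's the common total.
The known cells in row 5 total 87, leaving 99 − 87 = 12 for the blank.
The known cells in column 5 total 102, leaving 99 − 102 = -3 for the blank.
The known cells in row 1 total 66, leaving 99 − 66 = 33 for the blank.
The known cells in column 1 total 122, leaving 99 − 122 = -23 for the blank.
The known cells in row 6 total 85, leaving 99 − 85 = 14 for the blank.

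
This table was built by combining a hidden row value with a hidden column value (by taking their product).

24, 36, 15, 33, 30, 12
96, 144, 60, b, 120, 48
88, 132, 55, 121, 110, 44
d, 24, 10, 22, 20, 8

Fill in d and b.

Each row is a constant multiple of every other row — this is a multiplication table with the headers hidden.
Row 4 is 24/36 = 2/3 times row 1, so its entry in column 1 is 24 × 2/3 = 16.
Row 2 is 144/36 = 4/1 times row 1, so its entry in column 4 is 33 × 4/1 = 132.

d = 16, b = 132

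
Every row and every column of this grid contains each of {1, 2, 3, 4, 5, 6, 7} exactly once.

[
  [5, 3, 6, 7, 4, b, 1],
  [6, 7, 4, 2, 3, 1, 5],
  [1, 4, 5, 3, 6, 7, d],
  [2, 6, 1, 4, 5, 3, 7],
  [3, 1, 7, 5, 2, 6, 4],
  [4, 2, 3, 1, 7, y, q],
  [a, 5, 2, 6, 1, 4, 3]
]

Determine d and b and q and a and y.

d = 2, b = 2, q = 6, a = 7, y = 5

For row 3, column 7: row 3 already has {1, 3, 4, 5, 6, 7}; that leaves 2.
For row 6, column 7: column 7 already has {1, 2, 3, 4, 5, 7}; that leaves 6.
Cell (6,6): row 6 already has {1, 2, 3, 4, 6, 7} → 5.
For row 1, column 6: row 1 already has {1, 3, 4, 5, 6, 7}; that leaves 2.
For row 7, column 1: row 7 already has {1, 2, 3, 4, 5, 6}; that leaves 7.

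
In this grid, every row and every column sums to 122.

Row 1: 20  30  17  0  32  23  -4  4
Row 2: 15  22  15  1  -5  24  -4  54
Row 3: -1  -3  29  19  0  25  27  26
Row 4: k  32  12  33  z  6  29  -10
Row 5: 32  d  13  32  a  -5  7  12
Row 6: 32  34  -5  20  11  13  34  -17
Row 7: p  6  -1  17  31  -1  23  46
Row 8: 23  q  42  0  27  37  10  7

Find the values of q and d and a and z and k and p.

q = -24, d = 25, a = 6, z = 20, k = 0, p = 1

Row 8 has 23 + 42 + 0 + 27 + 37 + 10 + 7 = 146; the blank must be 122 − 146 = -24.
Row 7 has 6 − 1 + 17 + 31 − 1 + 23 + 46 = 121; the blank must be 122 − 121 = 1.
Column 1 has 20 + 15 − 1 + 32 + 32 + 1 + 23 = 122; the blank must be 122 − 122 = 0.
Row 4 has 0 + 32 + 12 + 33 + 6 + 29 − 10 = 102; the blank must be 122 − 102 = 20.
Column 5 has 32 − 5 + 0 + 20 + 11 + 31 + 27 = 116; the blank must be 122 − 116 = 6.
Row 5 has 32 + 13 + 32 + 6 − 5 + 7 + 12 = 97; the blank must be 122 − 97 = 25.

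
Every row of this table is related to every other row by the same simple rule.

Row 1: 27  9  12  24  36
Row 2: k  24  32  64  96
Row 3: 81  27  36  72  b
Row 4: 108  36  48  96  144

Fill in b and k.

b = 108, k = 72

Each row is a constant multiple of every other row — this is a multiplication table with the headers hidden.
Row 3 is 72/24 = 3/1 times row 1, so its entry in column 5 is 36 × 3/1 = 108.
Row 2 is 64/24 = 8/3 times row 1, so its entry in column 1 is 27 × 8/3 = 72.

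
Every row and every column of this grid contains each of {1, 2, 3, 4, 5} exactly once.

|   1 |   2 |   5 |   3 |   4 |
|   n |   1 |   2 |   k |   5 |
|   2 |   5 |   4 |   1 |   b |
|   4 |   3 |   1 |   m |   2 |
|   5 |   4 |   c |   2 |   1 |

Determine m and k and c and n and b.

m = 5, k = 4, c = 3, n = 3, b = 3

At (row 3, col 5): row 3 already has {1, 2, 4, 5}, so the value is 3.
At (row 5, col 3): row 5 already has {1, 2, 4, 5}, so the value is 3.
Cell (4,4): row 4 already has {1, 2, 3, 4} → 5.
For row 2, column 1: column 1 already has {1, 2, 4, 5}; that leaves 3.
At (row 2, col 4): row 2 already has {1, 2, 3, 5}, so the value is 4.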